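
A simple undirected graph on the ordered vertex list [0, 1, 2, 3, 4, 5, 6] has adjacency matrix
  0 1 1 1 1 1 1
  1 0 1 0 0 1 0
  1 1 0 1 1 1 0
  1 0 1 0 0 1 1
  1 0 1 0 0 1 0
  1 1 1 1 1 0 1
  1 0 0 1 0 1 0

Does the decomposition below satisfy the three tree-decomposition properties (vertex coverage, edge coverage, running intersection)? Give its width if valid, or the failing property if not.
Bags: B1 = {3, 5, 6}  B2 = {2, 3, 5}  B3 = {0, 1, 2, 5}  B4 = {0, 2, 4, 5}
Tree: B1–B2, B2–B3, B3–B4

No — edge (0,6) lies in no bag.

A tree decomposition must satisfy three properties: every vertex lies in some bag; for every edge, both endpoints lie together in some bag; and for every vertex, the bags containing it form a connected subtree. Here edge (0,6) lies in no bag, so the decomposition is invalid.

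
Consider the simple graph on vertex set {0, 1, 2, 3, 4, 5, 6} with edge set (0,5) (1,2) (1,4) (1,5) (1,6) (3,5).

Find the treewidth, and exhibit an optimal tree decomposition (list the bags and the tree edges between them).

Every bag has size at most 2, so the width is 2 − 1 = 1 and tw(G) ≤ 1. G has an edge, so its treewidth is at least 1. Hence tw(G) = 1 exactly.

Treewidth 1.
One optimal decomposition is:
Bags: B1 = {0, 5}  B2 = {3, 5}  B3 = {1, 5}  B4 = {1, 2}  B5 = {1, 4}  B6 = {1, 6}
Tree: B1–B2, B1–B3, B3–B4, B3–B5, B5–B6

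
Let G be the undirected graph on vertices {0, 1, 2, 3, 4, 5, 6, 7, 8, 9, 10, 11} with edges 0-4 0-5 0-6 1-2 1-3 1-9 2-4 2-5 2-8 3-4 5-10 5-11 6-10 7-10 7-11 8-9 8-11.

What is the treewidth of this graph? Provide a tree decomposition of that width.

The largest bag has 4 vertices, giving width 3; this decomposition certifies tw(G) ≤ 3. For the lower bound: the 4 vertex sets {1,3,9}, {4}, {2}, {0,5,8,11} are disjoint, each induces a connected subgraph, and every pair is joined by at least one edge of G. Contracting each set to a single vertex therefore yields K_{4} as a minor, and since treewidth is minor-monotone, tw(G) ≥ tw(K_{4}) = 3. Therefore the treewidth is 3.

Treewidth 3.
One such decomposition:
Bags: B1 = {1, 3, 4, 9}  B2 = {1, 2, 4, 9}  B3 = {2, 4, 8, 9}  B4 = {0, 2, 4, 8}  B5 = {0, 2, 5, 8}  B6 = {0, 5, 8, 11}  B7 = {0, 5, 6, 11}  B8 = {5, 6, 10, 11}  B9 = {6, 7, 10, 11}
Tree: B1–B2, B2–B3, B3–B4, B4–B5, B5–B6, B6–B7, B7–B8, B8–B9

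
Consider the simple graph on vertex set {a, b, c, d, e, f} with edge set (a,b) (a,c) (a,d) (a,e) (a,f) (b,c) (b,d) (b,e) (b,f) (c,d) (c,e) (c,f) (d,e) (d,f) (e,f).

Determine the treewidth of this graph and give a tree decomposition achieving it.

A single bag containing all 6 vertices is trivially a valid decomposition of width 5. On the other hand G contains the 6-clique {a, b, c, d, e, f}. A clique must lie in a single bag of any decomposition, so no decomposition can have width below 5. Therefore the treewidth is 5.

Treewidth 5.
One optimal decomposition is:
Bags: B1 = {a, b, c, d, e, f}
Tree: (single bag)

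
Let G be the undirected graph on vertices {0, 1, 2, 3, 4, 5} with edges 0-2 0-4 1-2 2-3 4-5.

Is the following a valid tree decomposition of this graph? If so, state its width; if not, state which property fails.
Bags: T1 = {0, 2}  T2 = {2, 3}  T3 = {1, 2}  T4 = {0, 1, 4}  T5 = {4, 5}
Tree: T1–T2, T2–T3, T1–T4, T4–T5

A tree decomposition must satisfy three properties: every vertex lies in some bag; for every edge, both endpoints lie together in some bag; and for every vertex, the bags containing it form a connected subtree. Here bags containing vertex 1 are not connected in the tree, so the decomposition is invalid.

No — bags containing vertex 1 are not connected in the tree.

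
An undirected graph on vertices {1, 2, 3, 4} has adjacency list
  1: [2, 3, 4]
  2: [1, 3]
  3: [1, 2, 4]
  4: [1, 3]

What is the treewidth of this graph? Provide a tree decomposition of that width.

Every bag has size at most 3, so the width is 3 − 1 = 2 and tw(G) ≤ 2. Conversely, {1, 2, 3} is a clique of size 3, and the vertices of any clique must share a bag in every tree decomposition; so some bag has ≥ 3 vertices and tw(G) ≥ 2. Combining the bounds, tw(G) = 2.

Treewidth 2.
Bags: B1 = {1, 3, 4}  B2 = {1, 2, 3}
Tree: B1–B2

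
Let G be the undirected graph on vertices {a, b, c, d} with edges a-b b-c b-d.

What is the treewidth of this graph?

A width-1 tree decomposition is:
Bags: B1 = {b, d}  B2 = {b, c}  B3 = {a, b}
Tree: B1–B2, B2–B3
Each bag holds 2 vertices, so the decomposition has width 1, which upper-bounds the treewidth. Any graph with an edge has treewidth ≥ 1, and G has the edge b–d. Hence tw(G) = 1 exactly.

1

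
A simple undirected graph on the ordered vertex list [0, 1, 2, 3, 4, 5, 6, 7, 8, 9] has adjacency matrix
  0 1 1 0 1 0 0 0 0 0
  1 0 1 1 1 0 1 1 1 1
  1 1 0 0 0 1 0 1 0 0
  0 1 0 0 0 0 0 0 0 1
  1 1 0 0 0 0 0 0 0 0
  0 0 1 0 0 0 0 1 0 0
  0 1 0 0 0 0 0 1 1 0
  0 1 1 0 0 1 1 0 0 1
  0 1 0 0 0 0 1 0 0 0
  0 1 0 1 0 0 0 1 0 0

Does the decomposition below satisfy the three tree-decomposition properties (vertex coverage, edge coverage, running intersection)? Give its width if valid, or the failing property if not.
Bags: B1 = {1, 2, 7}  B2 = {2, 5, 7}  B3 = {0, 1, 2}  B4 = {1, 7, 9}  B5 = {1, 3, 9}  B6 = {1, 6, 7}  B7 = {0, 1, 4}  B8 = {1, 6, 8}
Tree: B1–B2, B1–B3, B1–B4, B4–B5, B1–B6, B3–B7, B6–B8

Yes; width 2.

Checking the three conditions: (i) the bags cover all of {0, 1, 2, 3, 4, 5, 6, 7, 8, 9}; (ii) for each edge, some bag contains both endpoints; (iii) the bags containing any fixed vertex form a subtree. All hold, so the decomposition is valid with width 3 − 1 = 2.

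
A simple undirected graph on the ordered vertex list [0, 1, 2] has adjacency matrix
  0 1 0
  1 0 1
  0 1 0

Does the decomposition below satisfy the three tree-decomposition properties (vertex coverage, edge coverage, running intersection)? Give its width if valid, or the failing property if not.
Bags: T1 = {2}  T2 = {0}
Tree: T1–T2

No — vertex 1 appears in no bag.

A tree decomposition must satisfy three properties: every vertex lies in some bag; for every edge, both endpoints lie together in some bag; and for every vertex, the bags containing it form a connected subtree. Here vertex 1 appears in no bag, so the decomposition is invalid.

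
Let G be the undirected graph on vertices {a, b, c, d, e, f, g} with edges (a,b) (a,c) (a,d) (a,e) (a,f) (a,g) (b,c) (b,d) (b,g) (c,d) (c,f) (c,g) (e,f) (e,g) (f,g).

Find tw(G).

3

A width-3 tree decomposition is:
Bags: B1 = {a, c, f, g}  B2 = {a, b, c, g}  B3 = {a, e, f, g}  B4 = {a, b, c, d}
Tree: B1–B2, B1–B3, B2–B4
Each bag holds 4 vertices, so the decomposition has width 3, which upper-bounds the treewidth. For the lower bound, the 4 vertices {a, b, c, d} are pairwise adjacent, and any tree decomposition puts a clique entirely inside one bag — forcing width ≥ 3. Combining the bounds, tw(G) = 3.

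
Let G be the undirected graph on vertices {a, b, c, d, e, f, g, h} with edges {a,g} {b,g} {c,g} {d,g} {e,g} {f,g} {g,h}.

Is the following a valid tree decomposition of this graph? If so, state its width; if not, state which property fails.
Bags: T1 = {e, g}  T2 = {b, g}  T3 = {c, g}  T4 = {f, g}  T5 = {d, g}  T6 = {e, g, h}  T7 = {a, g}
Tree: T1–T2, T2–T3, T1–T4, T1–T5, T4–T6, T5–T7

A tree decomposition must satisfy three properties: every vertex lies in some bag; for every edge, both endpoints lie together in some bag; and for every vertex, the bags containing it form a connected subtree. Here bags containing vertex e are not connected in the tree, so the decomposition is invalid.

No — bags containing vertex e are not connected in the tree.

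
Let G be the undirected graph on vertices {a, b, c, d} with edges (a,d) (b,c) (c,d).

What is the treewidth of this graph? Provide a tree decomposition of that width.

Treewidth 1.
One such decomposition:
Bags: B1 = {b, c}  B2 = {c, d}  B3 = {a, d}
Tree: B1–B2, B2–B3

The largest bag has 2 vertices, giving width 1; this decomposition certifies tw(G) ≤ 1. Since G has at least one edge (e.g. c–b), it is not an edgeless graph, so tw(G) ≥ 1. Combining the bounds, tw(G) = 1.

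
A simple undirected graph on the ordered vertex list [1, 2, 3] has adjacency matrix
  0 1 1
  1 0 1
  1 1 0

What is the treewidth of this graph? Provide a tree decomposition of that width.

Treewidth 2.
One such decomposition:
Bags: B1 = {1, 2, 3}
Tree: (single bag)

A single bag containing all 3 vertices is trivially a valid decomposition of width 2. For the lower bound, the 3 vertices {1, 2, 3} are pairwise adjacent, and any tree decomposition puts a clique entirely inside one bag — forcing width ≥ 2. Hence tw(G) = 2 exactly.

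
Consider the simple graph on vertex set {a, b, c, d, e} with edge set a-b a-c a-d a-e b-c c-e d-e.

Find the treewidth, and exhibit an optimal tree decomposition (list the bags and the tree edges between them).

Every bag has size at most 3, so the width is 3 − 1 = 2 and tw(G) ≤ 2. On the other hand G contains the 3-clique {a, d, e}. A clique must lie in a single bag of any decomposition, so no decomposition can have width below 2. The upper and lower bounds meet at 2, so that is the treewidth.

Treewidth 2.
One such decomposition:
Bags: B1 = {a, b, c}  B2 = {a, c, e}  B3 = {a, d, e}
Tree: B1–B2, B2–B3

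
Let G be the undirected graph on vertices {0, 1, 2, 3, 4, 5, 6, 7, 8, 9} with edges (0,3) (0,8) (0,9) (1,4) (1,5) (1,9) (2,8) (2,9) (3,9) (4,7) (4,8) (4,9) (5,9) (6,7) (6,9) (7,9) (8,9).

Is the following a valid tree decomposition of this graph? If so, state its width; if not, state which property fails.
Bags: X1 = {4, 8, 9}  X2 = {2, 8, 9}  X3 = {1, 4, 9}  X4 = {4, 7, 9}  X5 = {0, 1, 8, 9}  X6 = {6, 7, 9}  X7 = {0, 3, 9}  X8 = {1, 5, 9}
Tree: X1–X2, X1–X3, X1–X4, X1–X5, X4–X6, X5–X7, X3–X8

No — bags containing vertex 1 are not connected in the tree.

A tree decomposition must satisfy three properties: every vertex lies in some bag; for every edge, both endpoints lie together in some bag; and for every vertex, the bags containing it form a connected subtree. Here bags containing vertex 1 are not connected in the tree, so the decomposition is invalid.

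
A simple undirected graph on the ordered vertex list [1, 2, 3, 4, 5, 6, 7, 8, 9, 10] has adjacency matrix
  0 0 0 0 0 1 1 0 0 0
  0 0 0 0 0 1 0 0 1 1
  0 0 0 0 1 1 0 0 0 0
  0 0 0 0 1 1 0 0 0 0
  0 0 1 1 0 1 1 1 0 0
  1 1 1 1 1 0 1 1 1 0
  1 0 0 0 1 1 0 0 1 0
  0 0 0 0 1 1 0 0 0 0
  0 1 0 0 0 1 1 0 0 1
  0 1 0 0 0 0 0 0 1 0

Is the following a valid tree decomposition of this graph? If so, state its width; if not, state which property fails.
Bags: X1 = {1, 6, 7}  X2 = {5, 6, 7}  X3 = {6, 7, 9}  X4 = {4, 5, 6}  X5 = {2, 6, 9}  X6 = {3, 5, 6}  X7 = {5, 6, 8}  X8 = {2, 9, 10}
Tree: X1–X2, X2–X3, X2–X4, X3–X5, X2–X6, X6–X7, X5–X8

Yes; width 2.

Checking the three conditions: (i) the bags cover all of {1, 2, 3, 4, 5, 6, 7, 8, 9, 10}; (ii) for each edge, some bag contains both endpoints; (iii) the bags containing any fixed vertex form a subtree. All hold, so the decomposition is valid with width 3 − 1 = 2.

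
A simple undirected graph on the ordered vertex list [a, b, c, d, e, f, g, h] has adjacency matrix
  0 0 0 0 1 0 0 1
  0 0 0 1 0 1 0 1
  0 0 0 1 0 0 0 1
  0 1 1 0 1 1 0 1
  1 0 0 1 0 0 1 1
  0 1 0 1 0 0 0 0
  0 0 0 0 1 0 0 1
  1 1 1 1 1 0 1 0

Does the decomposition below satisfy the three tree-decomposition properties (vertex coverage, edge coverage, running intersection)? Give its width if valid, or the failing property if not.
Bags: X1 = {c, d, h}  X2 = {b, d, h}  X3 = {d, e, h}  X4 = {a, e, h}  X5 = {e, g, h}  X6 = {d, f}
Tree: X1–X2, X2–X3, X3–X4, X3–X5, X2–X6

A tree decomposition must satisfy three properties: every vertex lies in some bag; for every edge, both endpoints lie together in some bag; and for every vertex, the bags containing it form a connected subtree. Here edge (b,f) lies in no bag, so the decomposition is invalid.

No — edge (b,f) lies in no bag.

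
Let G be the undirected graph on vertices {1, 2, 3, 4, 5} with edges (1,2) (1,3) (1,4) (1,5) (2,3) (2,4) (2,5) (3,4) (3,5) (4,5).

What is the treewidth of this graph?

A width-4 tree decomposition is:
Bags: B1 = {1, 2, 3, 4, 5}
Tree: (single bag)
A single bag containing all 5 vertices is trivially a valid decomposition of width 4. On the other hand G contains the 5-clique {1, 2, 3, 4, 5}. A clique must lie in a single bag of any decomposition, so no decomposition can have width below 4. Combining the bounds, tw(G) = 4.

4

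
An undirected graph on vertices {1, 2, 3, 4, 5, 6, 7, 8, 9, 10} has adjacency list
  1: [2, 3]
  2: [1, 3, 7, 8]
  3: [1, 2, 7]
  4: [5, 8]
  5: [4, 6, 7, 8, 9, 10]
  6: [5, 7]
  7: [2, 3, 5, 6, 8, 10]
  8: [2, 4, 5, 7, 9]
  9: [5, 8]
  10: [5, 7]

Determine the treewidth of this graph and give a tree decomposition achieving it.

The largest bag has 3 vertices, giving width 2; this decomposition certifies tw(G) ≤ 2. Conversely, {1, 2, 3} is a clique of size 3, and the vertices of any clique must share a bag in every tree decomposition; so some bag has ≥ 3 vertices and tw(G) ≥ 2. Hence tw(G) = 2 exactly.

Treewidth 2.
One optimal decomposition is:
Bags: B1 = {2, 7, 8}  B2 = {5, 7, 8}  B3 = {5, 7, 10}  B4 = {2, 3, 7}  B5 = {5, 8, 9}  B6 = {1, 2, 3}  B7 = {4, 5, 8}  B8 = {5, 6, 7}
Tree: B1–B2, B2–B3, B1–B4, B2–B5, B4–B6, B2–B7, B3–B8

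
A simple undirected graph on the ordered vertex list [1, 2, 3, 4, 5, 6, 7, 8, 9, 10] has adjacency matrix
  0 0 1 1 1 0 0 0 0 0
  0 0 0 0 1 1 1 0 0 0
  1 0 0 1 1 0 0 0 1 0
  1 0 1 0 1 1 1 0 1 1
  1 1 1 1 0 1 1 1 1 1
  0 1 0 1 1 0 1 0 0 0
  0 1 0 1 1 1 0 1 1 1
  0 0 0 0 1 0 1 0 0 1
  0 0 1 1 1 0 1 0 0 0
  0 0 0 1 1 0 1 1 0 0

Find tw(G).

A width-3 tree decomposition is:
Bags: B1 = {4, 5, 7, 9}  B2 = {4, 5, 7, 10}  B3 = {5, 7, 8, 10}  B4 = {3, 4, 5, 9}  B5 = {4, 5, 6, 7}  B6 = {1, 3, 4, 5}  B7 = {2, 5, 6, 7}
Tree: B1–B2, B2–B3, B1–B4, B2–B5, B4–B6, B5–B7
Every bag has size at most 4, so the width is 4 − 1 = 3 and tw(G) ≤ 3. Conversely, {5, 7, 8, 10} is a clique of size 4, and the vertices of any clique must share a bag in every tree decomposition; so some bag has ≥ 4 vertices and tw(G) ≥ 3. Combining the bounds, tw(G) = 3.

3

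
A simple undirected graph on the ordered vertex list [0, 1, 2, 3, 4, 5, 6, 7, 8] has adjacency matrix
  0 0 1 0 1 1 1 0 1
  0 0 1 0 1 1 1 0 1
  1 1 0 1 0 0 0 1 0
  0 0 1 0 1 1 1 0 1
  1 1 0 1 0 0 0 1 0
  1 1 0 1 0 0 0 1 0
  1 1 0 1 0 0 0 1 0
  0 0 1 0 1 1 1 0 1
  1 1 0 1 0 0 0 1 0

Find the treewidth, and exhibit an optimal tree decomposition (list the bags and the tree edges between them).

Every bag has size at most 5, so the width is 5 − 1 = 4 and tw(G) ≤ 4. For the lower bound: the 5 vertex sets {0,2}, {3,4}, {5,7}, {1}, {8} are disjoint, each induces a connected subgraph, and every pair is joined by at least one edge of G. Contracting each set to a single vertex therefore yields K_{5} as a minor, and since treewidth is minor-monotone, tw(G) ≥ tw(K_{5}) = 4. Therefore the treewidth is 4.

Treewidth 4.
One such decomposition:
Bags: B1 = {0, 1, 2, 3, 7}  B2 = {0, 1, 3, 4, 7}  B3 = {0, 1, 3, 5, 7}  B4 = {0, 1, 3, 7, 8}  B5 = {0, 1, 3, 6, 7}
Tree: B1–B2, B2–B3, B3–B4, B4–B5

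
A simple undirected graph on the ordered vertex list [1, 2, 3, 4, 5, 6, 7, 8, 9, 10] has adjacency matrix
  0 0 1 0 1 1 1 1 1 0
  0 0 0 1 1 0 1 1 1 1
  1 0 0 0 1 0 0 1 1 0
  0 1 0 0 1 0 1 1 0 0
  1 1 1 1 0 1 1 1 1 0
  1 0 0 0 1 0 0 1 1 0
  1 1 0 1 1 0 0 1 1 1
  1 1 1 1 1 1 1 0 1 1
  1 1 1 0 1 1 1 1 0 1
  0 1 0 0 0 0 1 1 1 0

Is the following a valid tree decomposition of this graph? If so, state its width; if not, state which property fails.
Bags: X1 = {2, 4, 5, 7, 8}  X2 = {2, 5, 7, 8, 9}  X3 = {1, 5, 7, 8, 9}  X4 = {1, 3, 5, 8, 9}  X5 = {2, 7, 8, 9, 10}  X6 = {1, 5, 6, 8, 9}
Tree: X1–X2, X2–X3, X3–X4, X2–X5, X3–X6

Checking the three conditions: (i) the bags cover all of {1, 2, 3, 4, 5, 6, 7, 8, 9, 10}; (ii) for each edge, some bag contains both endpoints; (iii) the bags containing any fixed vertex form a subtree. All hold, so the decomposition is valid with width 5 − 1 = 4.

Yes; width 4.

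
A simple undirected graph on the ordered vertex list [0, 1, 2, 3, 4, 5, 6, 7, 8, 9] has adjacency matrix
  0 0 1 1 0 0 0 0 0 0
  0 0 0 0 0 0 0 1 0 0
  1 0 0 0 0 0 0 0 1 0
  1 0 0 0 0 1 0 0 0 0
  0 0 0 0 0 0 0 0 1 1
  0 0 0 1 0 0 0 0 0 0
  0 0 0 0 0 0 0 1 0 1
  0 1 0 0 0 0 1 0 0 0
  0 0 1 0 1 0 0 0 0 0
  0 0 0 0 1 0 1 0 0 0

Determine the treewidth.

A width-1 tree decomposition is:
Bags: B1 = {1, 7}  B2 = {6, 7}  B3 = {6, 9}  B4 = {4, 9}  B5 = {4, 8}  B6 = {2, 8}  B7 = {0, 2}  B8 = {0, 3}  B9 = {3, 5}
Tree: B1–B2, B2–B3, B3–B4, B4–B5, B5–B6, B6–B7, B7–B8, B8–B9
The largest bag has 2 vertices, giving width 1; this decomposition certifies tw(G) ≤ 1. Any graph with an edge has treewidth ≥ 1, and G has the edge 1–7. Hence tw(G) = 1 exactly.

1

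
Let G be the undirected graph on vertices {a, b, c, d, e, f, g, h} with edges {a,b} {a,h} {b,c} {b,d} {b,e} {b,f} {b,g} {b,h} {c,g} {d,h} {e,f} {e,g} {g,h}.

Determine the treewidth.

A width-2 tree decomposition is:
Bags: B1 = {b, g, h}  B2 = {a, b, h}  B3 = {b, d, h}  B4 = {b, e, g}  B5 = {b, e, f}  B6 = {b, c, g}
Tree: B1–B2, B2–B3, B1–B4, B4–B5, B1–B6
Every bag has size at most 3, so the width is 3 − 1 = 2 and tw(G) ≤ 2. For the lower bound, the 3 vertices {b, d, h} are pairwise adjacent, and any tree decomposition puts a clique entirely inside one bag — forcing width ≥ 2. Combining the bounds, tw(G) = 2.

2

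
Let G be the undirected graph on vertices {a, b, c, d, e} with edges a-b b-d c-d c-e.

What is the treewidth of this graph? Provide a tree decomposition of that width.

Treewidth 1.
Bags: B1 = {c, e}  B2 = {c, d}  B3 = {b, d}  B4 = {a, b}
Tree: B1–B2, B2–B3, B3–B4

Each bag holds 2 vertices, so the decomposition has width 1, which upper-bounds the treewidth. G has an edge, so its treewidth is at least 1. The upper and lower bounds meet at 1, so that is the treewidth.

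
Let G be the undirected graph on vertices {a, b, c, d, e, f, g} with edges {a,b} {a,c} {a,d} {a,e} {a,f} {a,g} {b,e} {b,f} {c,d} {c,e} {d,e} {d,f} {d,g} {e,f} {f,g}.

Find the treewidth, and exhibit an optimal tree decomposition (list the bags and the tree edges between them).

Every bag has size at most 4, so the width is 4 − 1 = 3 and tw(G) ≤ 3. Conversely, {a, d, f, g} is a clique of size 4, and the vertices of any clique must share a bag in every tree decomposition; so some bag has ≥ 4 vertices and tw(G) ≥ 3. The upper and lower bounds meet at 3, so that is the treewidth.

Treewidth 3.
One optimal decomposition is:
Bags: B1 = {a, c, d, e}  B2 = {a, d, e, f}  B3 = {a, d, f, g}  B4 = {a, b, e, f}
Tree: B1–B2, B2–B3, B2–B4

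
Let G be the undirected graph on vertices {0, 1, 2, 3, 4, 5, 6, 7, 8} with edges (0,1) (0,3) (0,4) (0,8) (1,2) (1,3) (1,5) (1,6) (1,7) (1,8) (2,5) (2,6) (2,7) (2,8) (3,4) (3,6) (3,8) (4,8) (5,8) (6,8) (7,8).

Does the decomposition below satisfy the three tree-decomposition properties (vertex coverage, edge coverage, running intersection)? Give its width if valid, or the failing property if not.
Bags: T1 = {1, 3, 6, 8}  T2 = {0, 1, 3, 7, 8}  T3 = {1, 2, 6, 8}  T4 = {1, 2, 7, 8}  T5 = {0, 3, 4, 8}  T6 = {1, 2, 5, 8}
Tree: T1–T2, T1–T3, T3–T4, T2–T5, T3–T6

No — bags containing vertex 7 are not connected in the tree.

A tree decomposition must satisfy three properties: every vertex lies in some bag; for every edge, both endpoints lie together in some bag; and for every vertex, the bags containing it form a connected subtree. Here bags containing vertex 7 are not connected in the tree, so the decomposition is invalid.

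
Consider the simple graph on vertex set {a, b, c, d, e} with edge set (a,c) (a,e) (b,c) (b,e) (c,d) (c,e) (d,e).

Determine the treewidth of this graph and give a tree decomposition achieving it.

Treewidth 2.
One such decomposition:
Bags: B1 = {b, c, e}  B2 = {c, d, e}  B3 = {a, c, e}
Tree: B1–B2, B2–B3

Each bag holds 3 vertices, so the decomposition has width 2, which upper-bounds the treewidth. Conversely, {c, d, e} is a clique of size 3, and the vertices of any clique must share a bag in every tree decomposition; so some bag has ≥ 3 vertices and tw(G) ≥ 2. Therefore the treewidth is 2.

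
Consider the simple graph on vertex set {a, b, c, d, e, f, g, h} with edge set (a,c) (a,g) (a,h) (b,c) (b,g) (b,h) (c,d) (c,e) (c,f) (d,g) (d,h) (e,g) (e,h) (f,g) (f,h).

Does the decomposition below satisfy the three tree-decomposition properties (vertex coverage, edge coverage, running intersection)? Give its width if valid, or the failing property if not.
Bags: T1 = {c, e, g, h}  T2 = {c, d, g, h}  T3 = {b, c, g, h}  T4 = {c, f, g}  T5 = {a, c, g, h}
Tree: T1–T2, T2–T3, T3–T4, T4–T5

A tree decomposition must satisfy three properties: every vertex lies in some bag; for every edge, both endpoints lie together in some bag; and for every vertex, the bags containing it form a connected subtree. Here edge (h,f) lies in no bag, so the decomposition is invalid.

No — edge (h,f) lies in no bag.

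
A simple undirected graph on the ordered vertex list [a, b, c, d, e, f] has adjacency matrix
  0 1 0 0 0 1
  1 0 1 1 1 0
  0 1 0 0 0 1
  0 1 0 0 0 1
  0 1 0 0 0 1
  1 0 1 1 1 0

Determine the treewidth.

A width-2 tree decomposition is:
Bags: B1 = {b, c, f}  B2 = {a, b, f}  B3 = {b, e, f}  B4 = {b, d, f}
Tree: B1–B2, B2–B3, B3–B4
Every bag has size at most 3, so the width is 3 − 1 = 2 and tw(G) ≤ 2. Since c–b–a–f–c is a cycle in G, G is not acyclic. Forests are exactly the graphs of treewidth ≤ 1, so tw(G) ≥ 2. Therefore the treewidth is 2.

2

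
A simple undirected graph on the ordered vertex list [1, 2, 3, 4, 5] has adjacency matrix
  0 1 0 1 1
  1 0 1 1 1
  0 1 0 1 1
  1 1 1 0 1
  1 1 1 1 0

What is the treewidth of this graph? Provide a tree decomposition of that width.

Treewidth 3.
Bags: B1 = {2, 3, 4, 5}  B2 = {1, 2, 4, 5}
Tree: B1–B2

Each bag holds 4 vertices, so the decomposition has width 3, which upper-bounds the treewidth. On the other hand G contains the 4-clique {1, 2, 4, 5}. A clique must lie in a single bag of any decomposition, so no decomposition can have width below 3. Therefore the treewidth is 3.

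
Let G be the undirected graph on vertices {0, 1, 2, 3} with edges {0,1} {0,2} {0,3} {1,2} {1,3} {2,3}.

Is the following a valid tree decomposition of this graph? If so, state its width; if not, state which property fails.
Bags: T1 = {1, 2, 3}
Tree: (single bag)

A tree decomposition must satisfy three properties: every vertex lies in some bag; for every edge, both endpoints lie together in some bag; and for every vertex, the bags containing it form a connected subtree. Here vertex 0 appears in no bag, so the decomposition is invalid.

No — vertex 0 appears in no bag.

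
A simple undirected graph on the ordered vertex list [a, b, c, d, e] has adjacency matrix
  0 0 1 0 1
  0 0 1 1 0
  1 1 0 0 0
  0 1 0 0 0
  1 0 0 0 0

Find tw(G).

A width-1 tree decomposition is:
Bags: B1 = {a, c}  B2 = {b, c}  B3 = {b, d}  B4 = {a, e}
Tree: B1–B2, B2–B3, B1–B4
Each bag holds 2 vertices, so the decomposition has width 1, which upper-bounds the treewidth. Any graph with an edge has treewidth ≥ 1, and G has the edge a–c. Hence tw(G) = 1 exactly.

1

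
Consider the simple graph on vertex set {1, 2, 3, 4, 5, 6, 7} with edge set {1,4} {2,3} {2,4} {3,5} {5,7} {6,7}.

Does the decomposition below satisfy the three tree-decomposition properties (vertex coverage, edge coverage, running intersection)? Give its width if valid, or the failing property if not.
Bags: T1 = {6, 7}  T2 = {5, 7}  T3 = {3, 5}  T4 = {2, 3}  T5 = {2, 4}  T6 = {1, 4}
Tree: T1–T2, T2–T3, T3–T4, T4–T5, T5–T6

Checking the three conditions: (i) the bags cover all of {1, 2, 3, 4, 5, 6, 7}; (ii) for each edge, some bag contains both endpoints; (iii) the bags containing any fixed vertex form a subtree. All hold, so the decomposition is valid with width 2 − 1 = 1.

Yes; width 1.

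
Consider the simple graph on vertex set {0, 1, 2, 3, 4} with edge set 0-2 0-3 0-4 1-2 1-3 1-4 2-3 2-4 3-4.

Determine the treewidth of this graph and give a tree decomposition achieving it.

Treewidth 3.
One such decomposition:
Bags: B1 = {1, 2, 3, 4}  B2 = {0, 2, 3, 4}
Tree: B1–B2

The largest bag has 4 vertices, giving width 3; this decomposition certifies tw(G) ≤ 3. For the lower bound, the 4 vertices {0, 2, 3, 4} are pairwise adjacent, and any tree decomposition puts a clique entirely inside one bag — forcing width ≥ 3. The upper and lower bounds meet at 3, so that is the treewidth.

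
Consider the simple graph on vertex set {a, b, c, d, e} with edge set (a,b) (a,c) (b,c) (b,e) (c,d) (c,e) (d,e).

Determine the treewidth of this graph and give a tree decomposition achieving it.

Treewidth 2.
One optimal decomposition is:
Bags: B1 = {b, c, e}  B2 = {a, b, c}  B3 = {c, d, e}
Tree: B1–B2, B1–B3

The largest bag has 3 vertices, giving width 2; this decomposition certifies tw(G) ≤ 2. For the lower bound, the 3 vertices {c, d, e} are pairwise adjacent, and any tree decomposition puts a clique entirely inside one bag — forcing width ≥ 2. The upper and lower bounds meet at 2, so that is the treewidth.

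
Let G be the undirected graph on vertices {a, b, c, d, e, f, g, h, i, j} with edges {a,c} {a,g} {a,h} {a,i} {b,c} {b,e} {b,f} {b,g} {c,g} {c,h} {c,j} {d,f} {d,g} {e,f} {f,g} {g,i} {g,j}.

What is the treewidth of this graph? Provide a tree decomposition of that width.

The largest bag has 3 vertices, giving width 2; this decomposition certifies tw(G) ≤ 2. For the lower bound, the 3 vertices {d, f, g} are pairwise adjacent, and any tree decomposition puts a clique entirely inside one bag — forcing width ≥ 2. Combining the bounds, tw(G) = 2.

Treewidth 2.
One such decomposition:
Bags: B1 = {b, c, g}  B2 = {a, c, g}  B3 = {a, g, i}  B4 = {b, f, g}  B5 = {c, g, j}  B6 = {b, e, f}  B7 = {d, f, g}  B8 = {a, c, h}
Tree: B1–B2, B2–B3, B1–B4, B1–B5, B4–B6, B4–B7, B2–B8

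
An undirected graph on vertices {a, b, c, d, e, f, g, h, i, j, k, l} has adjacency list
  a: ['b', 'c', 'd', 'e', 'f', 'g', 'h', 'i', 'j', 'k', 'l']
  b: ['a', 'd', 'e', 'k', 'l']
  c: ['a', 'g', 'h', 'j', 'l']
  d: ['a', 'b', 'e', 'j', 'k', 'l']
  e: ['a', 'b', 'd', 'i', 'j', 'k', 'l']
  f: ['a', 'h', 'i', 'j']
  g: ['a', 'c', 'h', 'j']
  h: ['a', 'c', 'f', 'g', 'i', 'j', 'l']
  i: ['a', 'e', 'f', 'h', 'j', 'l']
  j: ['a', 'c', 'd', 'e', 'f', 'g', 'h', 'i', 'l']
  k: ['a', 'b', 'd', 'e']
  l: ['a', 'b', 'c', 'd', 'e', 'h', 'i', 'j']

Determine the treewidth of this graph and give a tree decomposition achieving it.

Each bag holds 5 vertices, so the decomposition has width 4, which upper-bounds the treewidth. On the other hand G contains the 5-clique {a, d, e, j, l}. A clique must lie in a single bag of any decomposition, so no decomposition can have width below 4. The upper and lower bounds meet at 4, so that is the treewidth.

Treewidth 4.
One such decomposition:
Bags: B1 = {a, e, i, j, l}  B2 = {a, h, i, j, l}  B3 = {a, d, e, j, l}  B4 = {a, f, h, i, j}  B5 = {a, b, d, e, l}  B6 = {a, c, h, j, l}  B7 = {a, c, g, h, j}  B8 = {a, b, d, e, k}
Tree: B1–B2, B1–B3, B2–B4, B3–B5, B2–B6, B6–B7, B5–B8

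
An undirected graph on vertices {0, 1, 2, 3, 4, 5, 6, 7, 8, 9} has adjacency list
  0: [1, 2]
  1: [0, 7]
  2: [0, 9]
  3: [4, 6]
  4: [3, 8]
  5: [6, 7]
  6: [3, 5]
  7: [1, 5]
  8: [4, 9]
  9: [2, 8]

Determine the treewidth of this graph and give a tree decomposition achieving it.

Each bag holds 3 vertices, so the decomposition has width 2, which upper-bounds the treewidth. For the lower bound, G contains the cycle 0–2–9–8–4–3–6–5–7–1–0, so G is not a forest; only forests have treewidth ≤ 1, hence tw(G) ≥ 2. The upper and lower bounds meet at 2, so that is the treewidth.

Treewidth 2.
Bags: B1 = {0, 2, 9}  B2 = {0, 8, 9}  B3 = {0, 4, 8}  B4 = {0, 3, 4}  B5 = {0, 3, 6}  B6 = {0, 5, 6}  B7 = {0, 5, 7}  B8 = {0, 1, 7}
Tree: B1–B2, B2–B3, B3–B4, B4–B5, B5–B6, B6–B7, B7–B8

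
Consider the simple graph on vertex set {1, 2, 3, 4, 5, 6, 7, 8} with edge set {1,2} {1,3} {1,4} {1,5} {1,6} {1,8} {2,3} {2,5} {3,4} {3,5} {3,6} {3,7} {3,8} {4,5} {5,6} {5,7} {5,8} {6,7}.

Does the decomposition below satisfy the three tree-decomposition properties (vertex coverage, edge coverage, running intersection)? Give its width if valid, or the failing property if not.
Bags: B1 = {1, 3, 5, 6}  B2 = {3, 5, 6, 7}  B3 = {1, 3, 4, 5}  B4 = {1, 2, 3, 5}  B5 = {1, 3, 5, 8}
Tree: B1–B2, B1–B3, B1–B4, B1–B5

Yes; width 3.

Every vertex of G appears in some bag (union = {1, 2, 3, 4, 5, 6, 7, 8}); every edge is covered by a bag; and for each vertex v the set of bags containing v is connected in the bag tree. The decomposition is therefore valid. The largest bag has 4 vertices, so the width is 3.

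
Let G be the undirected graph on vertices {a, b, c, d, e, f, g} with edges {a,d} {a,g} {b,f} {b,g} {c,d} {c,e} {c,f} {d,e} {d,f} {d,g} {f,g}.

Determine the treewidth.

A width-2 tree decomposition is:
Bags: B1 = {c, d, f}  B2 = {d, f, g}  B3 = {c, d, e}  B4 = {b, f, g}  B5 = {a, d, g}
Tree: B1–B2, B1–B3, B2–B4, B2–B5
The largest bag has 3 vertices, giving width 2; this decomposition certifies tw(G) ≤ 2. On the other hand G contains the 3-clique {a, d, g}. A clique must lie in a single bag of any decomposition, so no decomposition can have width below 2. Combining the bounds, tw(G) = 2.

2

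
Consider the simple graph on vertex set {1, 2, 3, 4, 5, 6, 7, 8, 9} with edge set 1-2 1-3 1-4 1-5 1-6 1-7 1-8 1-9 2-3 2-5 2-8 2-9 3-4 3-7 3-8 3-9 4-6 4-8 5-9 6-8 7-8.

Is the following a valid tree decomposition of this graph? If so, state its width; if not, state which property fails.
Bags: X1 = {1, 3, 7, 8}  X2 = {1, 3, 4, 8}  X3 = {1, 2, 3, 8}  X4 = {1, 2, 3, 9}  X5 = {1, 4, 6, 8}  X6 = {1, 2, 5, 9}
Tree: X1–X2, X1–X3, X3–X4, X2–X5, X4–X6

Yes; width 3.

Checking the three conditions: (i) the bags cover all of {1, 2, 3, 4, 5, 6, 7, 8, 9}; (ii) for each edge, some bag contains both endpoints; (iii) the bags containing any fixed vertex form a subtree. All hold, so the decomposition is valid with width 4 − 1 = 3.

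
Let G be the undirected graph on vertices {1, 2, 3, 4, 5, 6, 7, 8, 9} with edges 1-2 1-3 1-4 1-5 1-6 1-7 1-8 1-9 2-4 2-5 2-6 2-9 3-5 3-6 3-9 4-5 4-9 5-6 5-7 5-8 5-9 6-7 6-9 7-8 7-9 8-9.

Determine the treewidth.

A width-4 tree decomposition is:
Bags: B1 = {1, 3, 5, 6, 9}  B2 = {1, 5, 6, 7, 9}  B3 = {1, 2, 5, 6, 9}  B4 = {1, 2, 4, 5, 9}  B5 = {1, 5, 7, 8, 9}
Tree: B1–B2, B1–B3, B3–B4, B2–B5
Every bag has size at most 5, so the width is 5 − 1 = 4 and tw(G) ≤ 4. Conversely, {1, 5, 7, 8, 9} is a clique of size 5, and the vertices of any clique must share a bag in every tree decomposition; so some bag has ≥ 5 vertices and tw(G) ≥ 4. Hence tw(G) = 4 exactly.

4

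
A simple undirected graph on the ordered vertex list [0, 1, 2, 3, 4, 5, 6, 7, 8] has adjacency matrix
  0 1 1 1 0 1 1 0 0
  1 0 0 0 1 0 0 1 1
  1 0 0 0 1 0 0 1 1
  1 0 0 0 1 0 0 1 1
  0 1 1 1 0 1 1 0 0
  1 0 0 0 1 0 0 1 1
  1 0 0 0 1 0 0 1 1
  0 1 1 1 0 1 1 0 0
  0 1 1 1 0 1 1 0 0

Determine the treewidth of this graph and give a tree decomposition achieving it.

The largest bag has 5 vertices, giving width 4; this decomposition certifies tw(G) ≤ 4. For the lower bound: the 5 vertex sets {3,7}, {0,5}, {2,8}, {4}, {1} are disjoint, each induces a connected subgraph, and every pair is joined by at least one edge of G. Contracting each set to a single vertex therefore yields K_{5} as a minor, and since treewidth is minor-monotone, tw(G) ≥ tw(K_{5}) = 4. Hence tw(G) = 4 exactly.

Treewidth 4.
One such decomposition:
Bags: B1 = {0, 3, 4, 7, 8}  B2 = {0, 4, 5, 7, 8}  B3 = {0, 2, 4, 7, 8}  B4 = {0, 1, 4, 7, 8}  B5 = {0, 4, 6, 7, 8}
Tree: B1–B2, B2–B3, B3–B4, B4–B5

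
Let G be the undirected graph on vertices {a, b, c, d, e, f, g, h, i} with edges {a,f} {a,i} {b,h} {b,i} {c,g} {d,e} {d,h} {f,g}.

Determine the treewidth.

A width-1 tree decomposition is:
Bags: B1 = {c, g}  B2 = {f, g}  B3 = {a, f}  B4 = {a, i}  B5 = {b, i}  B6 = {b, h}  B7 = {d, h}  B8 = {d, e}
Tree: B1–B2, B2–B3, B3–B4, B4–B5, B5–B6, B6–B7, B7–B8
Every bag has size at most 2, so the width is 2 − 1 = 1 and tw(G) ≤ 1. Since G has at least one edge (e.g. c–g), it is not an edgeless graph, so tw(G) ≥ 1. Combining the bounds, tw(G) = 1.

1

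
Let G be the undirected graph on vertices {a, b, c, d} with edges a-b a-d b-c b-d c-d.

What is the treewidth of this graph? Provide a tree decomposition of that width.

Every bag has size at most 3, so the width is 3 − 1 = 2 and tw(G) ≤ 2. For the lower bound, the 3 vertices {b, c, d} are pairwise adjacent, and any tree decomposition puts a clique entirely inside one bag — forcing width ≥ 2. Hence tw(G) = 2 exactly.

Treewidth 2.
One such decomposition:
Bags: B1 = {a, b, d}  B2 = {b, c, d}
Tree: B1–B2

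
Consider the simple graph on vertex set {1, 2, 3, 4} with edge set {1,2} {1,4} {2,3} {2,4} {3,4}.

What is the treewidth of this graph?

2

A width-2 tree decomposition is:
Bags: B1 = {2, 3, 4}  B2 = {1, 2, 4}
Tree: B1–B2
Every bag has size at most 3, so the width is 3 − 1 = 2 and tw(G) ≤ 2. On the other hand G contains the 3-clique {1, 2, 4}. A clique must lie in a single bag of any decomposition, so no decomposition can have width below 2. Hence tw(G) = 2 exactly.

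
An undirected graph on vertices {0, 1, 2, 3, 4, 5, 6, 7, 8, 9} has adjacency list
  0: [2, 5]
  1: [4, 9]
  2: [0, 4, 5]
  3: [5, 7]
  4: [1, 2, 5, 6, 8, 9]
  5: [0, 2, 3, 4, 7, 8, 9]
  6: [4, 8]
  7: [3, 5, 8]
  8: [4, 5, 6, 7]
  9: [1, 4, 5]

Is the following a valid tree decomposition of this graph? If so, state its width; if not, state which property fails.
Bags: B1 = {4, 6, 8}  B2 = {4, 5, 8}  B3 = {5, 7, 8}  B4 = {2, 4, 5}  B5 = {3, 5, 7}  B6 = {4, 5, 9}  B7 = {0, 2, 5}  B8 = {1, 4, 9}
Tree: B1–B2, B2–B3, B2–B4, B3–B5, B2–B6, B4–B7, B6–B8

Checking the three conditions: (i) the bags cover all of {0, 1, 2, 3, 4, 5, 6, 7, 8, 9}; (ii) for each edge, some bag contains both endpoints; (iii) the bags containing any fixed vertex form a subtree. All hold, so the decomposition is valid with width 3 − 1 = 2.

Yes; width 2.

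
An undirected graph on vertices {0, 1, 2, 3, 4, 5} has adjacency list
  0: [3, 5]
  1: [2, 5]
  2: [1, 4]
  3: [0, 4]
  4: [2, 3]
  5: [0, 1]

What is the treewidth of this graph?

A width-2 tree decomposition is:
Bags: B1 = {0, 3, 4}  B2 = {0, 2, 4}  B3 = {0, 1, 2}  B4 = {0, 1, 5}
Tree: B1–B2, B2–B3, B3–B4
Each bag holds 3 vertices, so the decomposition has width 2, which upper-bounds the treewidth. Since 0–3–4–2–1–5–0 is a cycle in G, G is not acyclic. Forests are exactly the graphs of treewidth ≤ 1, so tw(G) ≥ 2. The upper and lower bounds meet at 2, so that is the treewidth.

2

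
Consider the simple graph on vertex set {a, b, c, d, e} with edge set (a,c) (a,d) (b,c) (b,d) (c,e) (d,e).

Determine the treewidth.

A width-2 tree decomposition is:
Bags: B1 = {c, d, e}  B2 = {b, c, d}  B3 = {a, c, d}
Tree: B1–B2, B2–B3
Every bag has size at most 3, so the width is 3 − 1 = 2 and tw(G) ≤ 2. Since d–e–c–b–d is a cycle in G, G is not acyclic. Forests are exactly the graphs of treewidth ≤ 1, so tw(G) ≥ 2. Combining the bounds, tw(G) = 2.

2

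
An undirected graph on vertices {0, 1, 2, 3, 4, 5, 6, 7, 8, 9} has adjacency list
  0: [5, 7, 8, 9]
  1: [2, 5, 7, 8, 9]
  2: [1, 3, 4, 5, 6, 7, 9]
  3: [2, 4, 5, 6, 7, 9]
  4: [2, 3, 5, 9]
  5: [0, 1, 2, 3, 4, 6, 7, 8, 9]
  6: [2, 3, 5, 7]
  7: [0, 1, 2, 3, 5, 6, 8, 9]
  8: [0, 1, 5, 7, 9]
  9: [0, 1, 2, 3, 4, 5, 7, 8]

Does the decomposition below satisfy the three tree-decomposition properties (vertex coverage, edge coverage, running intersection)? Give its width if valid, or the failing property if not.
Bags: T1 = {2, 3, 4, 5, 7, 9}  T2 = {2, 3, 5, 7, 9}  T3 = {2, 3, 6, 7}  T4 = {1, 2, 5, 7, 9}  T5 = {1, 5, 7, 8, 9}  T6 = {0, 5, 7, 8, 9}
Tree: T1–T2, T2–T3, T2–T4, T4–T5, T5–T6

No — edge (5,6) lies in no bag.

A tree decomposition must satisfy three properties: every vertex lies in some bag; for every edge, both endpoints lie together in some bag; and for every vertex, the bags containing it form a connected subtree. Here edge (5,6) lies in no bag, so the decomposition is invalid.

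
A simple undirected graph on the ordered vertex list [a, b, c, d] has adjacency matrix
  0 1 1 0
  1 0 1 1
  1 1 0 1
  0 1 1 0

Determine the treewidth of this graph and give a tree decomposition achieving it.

The largest bag has 3 vertices, giving width 2; this decomposition certifies tw(G) ≤ 2. Conversely, {b, c, d} is a clique of size 3, and the vertices of any clique must share a bag in every tree decomposition; so some bag has ≥ 3 vertices and tw(G) ≥ 2. The upper and lower bounds meet at 2, so that is the treewidth.

Treewidth 2.
Bags: B1 = {b, c, d}  B2 = {a, b, c}
Tree: B1–B2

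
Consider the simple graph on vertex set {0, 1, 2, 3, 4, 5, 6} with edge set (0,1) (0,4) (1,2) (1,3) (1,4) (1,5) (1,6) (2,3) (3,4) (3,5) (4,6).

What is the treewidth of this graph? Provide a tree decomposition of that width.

Each bag holds 3 vertices, so the decomposition has width 2, which upper-bounds the treewidth. Conversely, {0, 1, 4} is a clique of size 3, and the vertices of any clique must share a bag in every tree decomposition; so some bag has ≥ 3 vertices and tw(G) ≥ 2. Therefore the treewidth is 2.

Treewidth 2.
One optimal decomposition is:
Bags: B1 = {1, 3, 4}  B2 = {1, 2, 3}  B3 = {0, 1, 4}  B4 = {1, 4, 6}  B5 = {1, 3, 5}
Tree: B1–B2, B1–B3, B3–B4, B2–B5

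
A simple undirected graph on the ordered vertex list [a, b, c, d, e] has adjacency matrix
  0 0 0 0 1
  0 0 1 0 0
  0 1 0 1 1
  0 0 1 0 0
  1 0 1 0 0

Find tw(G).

A width-1 tree decomposition is:
Bags: B1 = {b, c}  B2 = {c, e}  B3 = {a, e}  B4 = {c, d}
Tree: B1–B2, B2–B3, B1–B4
The largest bag has 2 vertices, giving width 1; this decomposition certifies tw(G) ≤ 1. G has an edge, so its treewidth is at least 1. Hence tw(G) = 1 exactly.

1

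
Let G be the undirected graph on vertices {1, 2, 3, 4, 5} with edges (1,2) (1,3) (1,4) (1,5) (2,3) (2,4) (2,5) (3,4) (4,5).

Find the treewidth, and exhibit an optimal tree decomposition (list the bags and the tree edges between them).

Treewidth 3.
Bags: B1 = {1, 2, 4, 5}  B2 = {1, 2, 3, 4}
Tree: B1–B2

Every bag has size at most 4, so the width is 4 − 1 = 3 and tw(G) ≤ 3. Conversely, {1, 2, 3, 4} is a clique of size 4, and the vertices of any clique must share a bag in every tree decomposition; so some bag has ≥ 4 vertices and tw(G) ≥ 3. Combining the bounds, tw(G) = 3.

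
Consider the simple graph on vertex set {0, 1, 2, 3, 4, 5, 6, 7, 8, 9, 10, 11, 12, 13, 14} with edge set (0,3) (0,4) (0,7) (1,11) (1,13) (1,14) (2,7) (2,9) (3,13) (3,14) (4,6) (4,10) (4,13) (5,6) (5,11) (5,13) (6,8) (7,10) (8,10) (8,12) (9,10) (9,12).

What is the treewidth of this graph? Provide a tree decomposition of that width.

Treewidth 3.
One such decomposition:
Bags: B1 = {2, 8, 9, 12}  B2 = {2, 8, 9, 10}  B3 = {2, 7, 8, 10}  B4 = {6, 7, 8, 10}  B5 = {4, 6, 7, 10}  B6 = {0, 4, 6, 7}  B7 = {0, 4, 5, 6}  B8 = {0, 4, 5, 13}  B9 = {0, 3, 5, 13}  B10 = {3, 5, 11, 13}  B11 = {1, 3, 11, 13}  B12 = {1, 3, 11, 14}
Tree: B1–B2, B2–B3, B3–B4, B4–B5, B5–B6, B6–B7, B7–B8, B8–B9, B9–B10, B10–B11, B11–B12

The largest bag has 4 vertices, giving width 3; this decomposition certifies tw(G) ≤ 3. For the lower bound: the 4 vertex sets {2,9,12}, {8}, {10}, {0,4,6,7} are disjoint, each induces a connected subgraph, and every pair is joined by at least one edge of G. Contracting each set to a single vertex therefore yields K_{4} as a minor, and since treewidth is minor-monotone, tw(G) ≥ tw(K_{4}) = 3. Combining the bounds, tw(G) = 3.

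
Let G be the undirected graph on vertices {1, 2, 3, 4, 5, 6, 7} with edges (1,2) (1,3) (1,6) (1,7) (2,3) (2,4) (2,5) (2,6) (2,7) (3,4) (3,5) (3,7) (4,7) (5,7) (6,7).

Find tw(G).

A width-3 tree decomposition is:
Bags: B1 = {2, 3, 5, 7}  B2 = {1, 2, 3, 7}  B3 = {2, 3, 4, 7}  B4 = {1, 2, 6, 7}
Tree: B1–B2, B1–B3, B2–B4
The largest bag has 4 vertices, giving width 3; this decomposition certifies tw(G) ≤ 3. Conversely, {1, 2, 3, 7} is a clique of size 4, and the vertices of any clique must share a bag in every tree decomposition; so some bag has ≥ 4 vertices and tw(G) ≥ 3. Therefore the treewidth is 3.

3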